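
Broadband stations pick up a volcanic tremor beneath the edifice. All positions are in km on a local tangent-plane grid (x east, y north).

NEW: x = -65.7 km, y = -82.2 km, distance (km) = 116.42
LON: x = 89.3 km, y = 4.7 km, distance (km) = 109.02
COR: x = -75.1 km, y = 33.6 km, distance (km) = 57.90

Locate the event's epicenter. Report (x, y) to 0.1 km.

Circle about each station: (x + 65.7)² + (y + 82.2)² = 116.42²; (x − 89.3)² + (y − 4.7)² = 109.02²; (x + 75.1)² + (y − 33.6)² = 57.90².
Subtracting pairs of circle equations eliminates x²+y² and gives linear equations (the radical axes):
310.0 x + 173.8 y = -1408.49
-18.8 x + 231.6 y = 5896.85
Solving the 2×2 system: x ≈ -18.0, y ≈ 24.0 km.

-18.0 km east, 24.0 km north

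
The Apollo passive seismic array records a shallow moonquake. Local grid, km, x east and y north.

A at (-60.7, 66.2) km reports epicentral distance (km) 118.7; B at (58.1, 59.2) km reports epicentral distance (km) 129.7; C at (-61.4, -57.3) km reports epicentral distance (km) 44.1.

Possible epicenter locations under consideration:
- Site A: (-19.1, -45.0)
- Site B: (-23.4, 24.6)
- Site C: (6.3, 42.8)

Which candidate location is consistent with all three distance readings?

For each candidate, compare |candidate − station| to the reported distance:
Site A: residuals A 0.0, B 0.0, C 0.0 → max 0.0 km
Site B: residuals A 62.8, B 41.2, C 46.2 → max 62.8 km
Site C: residuals A 47.7, B 75.4, C 76.7 → max 76.7 km
Only Site A has all residuals ≈ 0.

Site A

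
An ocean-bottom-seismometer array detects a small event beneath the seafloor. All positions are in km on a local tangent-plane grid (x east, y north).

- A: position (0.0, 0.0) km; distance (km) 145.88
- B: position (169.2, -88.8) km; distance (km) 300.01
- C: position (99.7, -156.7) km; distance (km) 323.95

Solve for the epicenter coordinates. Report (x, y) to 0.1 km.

Circle about each station: x² + y² = 145.88²; (x − 169.2)² + (y + 88.8)² = 300.01²; (x − 99.7)² + (y + 156.7)² = 323.95².
Subtracting the A equation from the B and C equations removes the quadratic terms:
338.4 x − 177.6 y = -32210.95
199.4 x − 313.4 y = -49167.65
Solving the 2×2 system: x ≈ -19.3, y ≈ 144.6 km.
Check against A (with the unrounded x, y): √(x²+y²) = 145.89 ≈ 145.88 km. ✓

(-19.3, 144.6)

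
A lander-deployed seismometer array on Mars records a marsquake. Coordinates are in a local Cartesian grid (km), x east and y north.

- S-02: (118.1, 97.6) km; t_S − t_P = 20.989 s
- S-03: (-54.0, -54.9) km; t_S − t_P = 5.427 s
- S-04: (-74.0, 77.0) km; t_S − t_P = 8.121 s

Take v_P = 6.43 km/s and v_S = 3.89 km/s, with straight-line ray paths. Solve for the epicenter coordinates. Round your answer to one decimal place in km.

x ≈ -62.9 km, y ≈ -2.2 km

Distance from S−P lag: d = Δt · v_P v_S / (v_P − v_S) = Δt · (6.43·3.89)/(6.43−3.89) ≈ 9.8475·Δt.
So d_S-02 = 206.69, d_S-03 = 53.44, d_S-04 = 79.97 km.
Circle about each station: (x − 118.1)² + (y − 97.6)² = 206.69²; (x + 54.0)² + (y + 54.9)² = 53.44²; (x + 74.0)² + (y − 77.0)² = 79.97².
Subtracting pairs of circle equations eliminates x²+y² and gives linear equations (the radical axes):
-344.2 x − 305.0 y = 22321.56
-384.2 x − 41.2 y = 24257.19
Solving the 2×2 system: x ≈ -62.9, y ≈ -2.2 km.
Check against S-02 (with the unrounded x, y): √((x − 118.1)²+(y − 97.6)²) = 206.69 ≈ 206.69 km. ✓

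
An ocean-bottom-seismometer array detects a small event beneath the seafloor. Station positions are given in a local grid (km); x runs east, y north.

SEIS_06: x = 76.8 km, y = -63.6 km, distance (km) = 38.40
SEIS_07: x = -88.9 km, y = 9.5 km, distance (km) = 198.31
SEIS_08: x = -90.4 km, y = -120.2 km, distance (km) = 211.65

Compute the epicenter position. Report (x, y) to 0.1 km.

Circle about each station: (x − 76.8)² + (y + 63.6)² = 38.40²; (x + 88.9)² + (y − 9.5)² = 198.31²; (x + 90.4)² + (y + 120.2)² = 211.65².
Subtracting the SEIS_06 equation from the SEIS_07 and SEIS_08 equations removes the quadratic terms:
-331.4 x + 146.2 y = -39802.04
-334.4 x − 113.2 y = -30644.16
Solving the 2×2 system: x ≈ 104.0, y ≈ -36.5 km.
Check against SEIS_06 (with the unrounded x, y): √((x − 76.8)²+(y + 63.6)²) = 38.39 ≈ 38.40 km. ✓

(104.0, -36.5)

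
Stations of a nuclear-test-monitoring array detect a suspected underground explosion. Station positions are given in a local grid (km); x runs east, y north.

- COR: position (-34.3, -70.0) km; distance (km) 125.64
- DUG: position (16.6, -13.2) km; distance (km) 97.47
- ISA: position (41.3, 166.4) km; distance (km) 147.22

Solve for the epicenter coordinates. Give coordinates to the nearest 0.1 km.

x ≈ -53.9 km, y ≈ 54.1 km

Circle about each station: (x + 34.3)² + (y + 70.0)² = 125.64²; (x − 16.6)² + (y + 13.2)² = 97.47²; (x − 41.3)² + (y − 166.4)² = 147.22².
Subtracting pairs of circle equations eliminates x²+y² and gives linear equations (the radical axes):
101.8 x + 113.6 y = 658.32
151.2 x + 472.8 y = 17429.84
Solving the 2×2 system: x ≈ -53.9, y ≈ 54.1 km.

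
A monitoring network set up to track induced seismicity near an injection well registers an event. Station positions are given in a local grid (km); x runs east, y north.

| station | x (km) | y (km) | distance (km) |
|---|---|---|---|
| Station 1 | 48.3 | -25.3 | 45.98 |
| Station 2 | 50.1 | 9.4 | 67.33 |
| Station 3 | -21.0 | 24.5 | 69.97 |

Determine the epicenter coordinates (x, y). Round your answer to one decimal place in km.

Circle about each station: (x − 48.3)² + (y + 25.3)² = 45.98²; (x − 50.1)² + (y − 9.4)² = 67.33²; (x + 21.0)² + (y − 24.5)² = 69.97².
Subtracting the Station 1 equation from the Station 2 and Station 3 equations removes the quadratic terms:
3.6 x + 69.4 y = -2793.78
-138.6 x + 99.6 y = -4713.37
Solving the 2×2 system: x ≈ 4.9, y ≈ -40.5 km.

x ≈ 4.9 km, y ≈ -40.5 km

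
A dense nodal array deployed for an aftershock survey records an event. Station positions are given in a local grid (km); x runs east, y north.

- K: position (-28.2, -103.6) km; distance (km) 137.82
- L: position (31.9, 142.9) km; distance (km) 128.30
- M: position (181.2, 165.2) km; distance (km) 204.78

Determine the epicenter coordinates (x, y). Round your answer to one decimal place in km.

Circle about each station: (x + 28.2)² + (y + 103.6)² = 137.82²; (x − 31.9)² + (y − 142.9)² = 128.30²; (x − 181.2)² + (y − 165.2)² = 204.78².
Subtracting the K equation from the L and M equations removes the quadratic terms:
120.2 x + 493.0 y = 12443.28
418.8 x + 537.6 y = 25655.78
Solving the 2×2 system: x ≈ 42.0, y ≈ 15.0 km.
Check against K (with the unrounded x, y): √((x + 28.2)²+(y + 103.6)²) = 137.82 ≈ 137.82 km. ✓

42.0 km east, 15.0 km north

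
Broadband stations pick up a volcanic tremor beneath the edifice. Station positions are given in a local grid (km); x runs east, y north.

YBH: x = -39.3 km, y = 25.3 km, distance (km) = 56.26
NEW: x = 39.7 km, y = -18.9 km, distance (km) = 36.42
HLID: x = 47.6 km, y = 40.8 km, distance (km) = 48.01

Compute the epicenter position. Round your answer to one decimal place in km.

Circle about each station: (x + 39.3)² + (y − 25.3)² = 56.26²; (x − 39.7)² + (y + 18.9)² = 36.42²; (x − 47.6)² + (y − 40.8)² = 48.01².
Subtracting pairs of circle equations eliminates x²+y² and gives linear equations (the radical axes):
158.0 x − 88.4 y = 1587.49
173.8 x + 31.0 y = 2606.05
Solving the 2×2 system: x ≈ 13.8, y ≈ 6.7 km.
Check against YBH (with the unrounded x, y): √((x + 39.3)²+(y − 25.3)²) = 56.26 ≈ 56.26 km. ✓

(13.8, 6.7)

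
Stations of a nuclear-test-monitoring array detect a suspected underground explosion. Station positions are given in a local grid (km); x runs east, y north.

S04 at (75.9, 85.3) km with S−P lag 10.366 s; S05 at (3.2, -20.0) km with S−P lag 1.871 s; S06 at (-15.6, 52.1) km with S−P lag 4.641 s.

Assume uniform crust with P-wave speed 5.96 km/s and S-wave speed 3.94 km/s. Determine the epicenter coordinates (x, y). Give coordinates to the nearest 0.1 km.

Distance from S−P lag: d = Δt · v_P v_S / (v_P − v_S) = Δt · (5.96·3.94)/(5.96−3.94) ≈ 11.6250·Δt.
So d_S04 = 120.50, d_S05 = 21.75, d_S06 = 53.95 km.
Circle about each station: (x − 75.9)² + (y − 85.3)² = 120.50²; (x − 3.2)² + (y + 20.0)² = 21.75²; (x + 15.6)² + (y − 52.1)² = 53.95².
Subtracting the S04 equation from the S05 and S06 equations removes the quadratic terms:
-145.4 x − 210.6 y = 1420.53
-183.0 x − 66.4 y = 1530.52
Solving the 2×2 system: x ≈ -7.9, y ≈ -1.3 km.

x ≈ -7.9 km, y ≈ -1.3 km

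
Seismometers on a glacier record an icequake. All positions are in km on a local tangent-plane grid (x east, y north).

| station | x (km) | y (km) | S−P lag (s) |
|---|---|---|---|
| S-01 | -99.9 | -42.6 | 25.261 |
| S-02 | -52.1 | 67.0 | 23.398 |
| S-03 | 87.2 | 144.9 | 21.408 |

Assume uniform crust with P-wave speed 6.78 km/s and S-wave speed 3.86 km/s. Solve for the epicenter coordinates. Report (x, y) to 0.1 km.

x ≈ 126.5 km, y ≈ -42.9 km

Distance from S−P lag: d = Δt · v_P v_S / (v_P − v_S) = Δt · (6.78·3.86)/(6.78−3.86) ≈ 8.9626·Δt.
So d_S-01 = 226.40, d_S-02 = 209.71, d_S-03 = 191.87 km.
Circle about each station: (x + 99.9)² + (y + 42.6)² = 226.40²; (x + 52.1)² + (y − 67.0)² = 209.71²; (x − 87.2)² + (y − 144.9)² = 191.87².
Subtracting pairs of circle equations eliminates x²+y² and gives linear equations (the radical axes):
95.6 x + 219.2 y = 2687.32
374.2 x + 375.0 y = 31247.94
Solving the 2×2 system: x ≈ 126.5, y ≈ -42.9 km.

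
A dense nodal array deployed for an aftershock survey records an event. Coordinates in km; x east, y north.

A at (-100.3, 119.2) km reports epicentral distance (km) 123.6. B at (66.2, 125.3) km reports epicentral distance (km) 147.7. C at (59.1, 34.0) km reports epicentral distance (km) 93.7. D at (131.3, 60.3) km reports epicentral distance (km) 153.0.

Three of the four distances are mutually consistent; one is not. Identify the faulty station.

Solve using three stations at a time. Using A, B, C (subtract circle equations pairwise → linear system) gives (x, y) ≈ (-32.8, 15.7).
Distances from that point to each station vs reported:
  A: calculated 123.6 vs reported 123.6 → residual 0.0 km
  B: calculated 147.7 vs reported 147.7 → residual 0.0 km
  C: calculated 93.7 vs reported 93.7 → residual 0.0 km
  D: calculated 170.0 vs reported 153.0 → residual 17.0 km
A, B, C are mutually consistent (residuals ≈ 0); D is off by 17.0 km.

D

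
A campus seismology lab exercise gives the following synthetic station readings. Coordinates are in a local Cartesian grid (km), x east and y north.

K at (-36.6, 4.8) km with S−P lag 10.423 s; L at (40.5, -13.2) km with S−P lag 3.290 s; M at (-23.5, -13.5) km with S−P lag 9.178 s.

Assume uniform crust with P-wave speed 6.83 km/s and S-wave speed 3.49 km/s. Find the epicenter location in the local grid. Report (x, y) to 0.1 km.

37.6 km east, 10.1 km north

Distance from S−P lag: d = Δt · v_P v_S / (v_P − v_S) = Δt · (6.83·3.49)/(6.83−3.49) ≈ 7.1367·Δt.
So d_K = 74.39, d_L = 23.48, d_M = 65.50 km.
Circle about each station: (x + 36.6)² + (y − 4.8)² = 74.39²; (x − 40.5)² + (y + 13.2)² = 23.48²; (x + 23.5)² + (y + 13.5)² = 65.50².
Subtracting pairs of circle equations eliminates x²+y² and gives linear equations (the radical axes):
154.2 x − 36.0 y = 5434.45
26.2 x − 36.6 y = 615.52
Solving the 2×2 system: x ≈ 37.6, y ≈ 10.1 km.
Check against K (with the unrounded x, y): √((x + 36.6)²+(y − 4.8)²) = 74.39 ≈ 74.39 km. ✓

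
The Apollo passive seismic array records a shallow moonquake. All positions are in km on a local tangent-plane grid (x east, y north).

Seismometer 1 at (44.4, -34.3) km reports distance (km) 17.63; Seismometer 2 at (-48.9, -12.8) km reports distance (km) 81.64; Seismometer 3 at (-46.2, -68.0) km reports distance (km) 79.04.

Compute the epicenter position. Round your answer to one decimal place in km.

x ≈ 27.9 km, y ≈ -40.5 km

Circle about each station: (x − 44.4)² + (y + 34.3)² = 17.63²; (x + 48.9)² + (y + 12.8)² = 81.64²; (x + 46.2)² + (y + 68.0)² = 79.04².
Subtracting pairs of circle equations eliminates x²+y² and gives linear equations (the radical axes):
-186.6 x + 43.0 y = -6947.07
-181.2 x − 67.4 y = -2325.91
Solving the 2×2 system: x ≈ 27.9, y ≈ -40.5 km.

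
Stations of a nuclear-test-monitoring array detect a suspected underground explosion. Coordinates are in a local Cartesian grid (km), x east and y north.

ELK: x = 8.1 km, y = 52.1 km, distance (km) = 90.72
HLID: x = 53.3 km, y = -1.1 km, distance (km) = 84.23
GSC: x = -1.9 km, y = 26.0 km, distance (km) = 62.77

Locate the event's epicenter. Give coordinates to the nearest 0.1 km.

Circle about each station: (x − 8.1)² + (y − 52.1)² = 90.72²; (x − 53.3)² + (y + 1.1)² = 84.23²; (x + 1.9)² + (y − 26.0)² = 62.77².
Subtracting the ELK equation from the HLID and GSC equations removes the quadratic terms:
90.4 x − 106.4 y = 1197.51
-20.0 x − 52.2 y = 2189.64
Solving the 2×2 system: x ≈ -24.9, y ≈ -32.4 km.

(-24.9, -32.4)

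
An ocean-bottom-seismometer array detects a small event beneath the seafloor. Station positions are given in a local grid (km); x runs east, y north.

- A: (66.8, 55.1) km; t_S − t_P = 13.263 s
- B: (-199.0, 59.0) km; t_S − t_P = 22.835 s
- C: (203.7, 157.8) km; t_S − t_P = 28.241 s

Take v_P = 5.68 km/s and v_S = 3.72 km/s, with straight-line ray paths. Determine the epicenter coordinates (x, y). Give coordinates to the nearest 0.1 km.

Distance from S−P lag: d = Δt · v_P v_S / (v_P − v_S) = Δt · (5.68·3.72)/(5.68−3.72) ≈ 10.7804·Δt.
So d_A = 142.98, d_B = 246.17, d_C = 304.45 km.
Circle about each station: (x − 66.8)² + (y − 55.1)² = 142.98²; (x + 199.0)² + (y − 59.0)² = 246.17²; (x − 203.7)² + (y − 157.8)² = 304.45².
Subtracting pairs of circle equations eliminates x²+y² and gives linear equations (the radical axes):
-531.6 x + 7.8 y = -4572.64
273.8 x + 205.4 y = -13350.24
Solving the 2×2 system: x ≈ 7.5, y ≈ -75.0 km.

(7.5, -75.0)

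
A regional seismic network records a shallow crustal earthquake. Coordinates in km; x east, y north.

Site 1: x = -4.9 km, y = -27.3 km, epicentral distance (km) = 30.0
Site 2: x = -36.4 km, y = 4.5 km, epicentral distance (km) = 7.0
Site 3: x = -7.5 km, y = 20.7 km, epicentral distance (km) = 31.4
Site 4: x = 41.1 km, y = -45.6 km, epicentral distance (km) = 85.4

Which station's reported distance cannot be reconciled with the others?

Solve using three stations at a time. Using Site 2, Site 3, Site 4 (subtract circle equations pairwise → linear system) gives (x, y) ≈ (-31.1, 0.0).
Distances from that point to each station vs reported:
  Site 1: calculated 37.8 vs reported 30.0 → residual 7.8 km
  Site 2: calculated 7.0 vs reported 7.0 → residual 0.0 km
  Site 3: calculated 31.4 vs reported 31.4 → residual 0.0 km
  Site 4: calculated 85.4 vs reported 85.4 → residual 0.0 km
Site 2, Site 3, Site 4 are mutually consistent (residuals ≈ 0); Site 1 is off by 7.8 km.

Site 1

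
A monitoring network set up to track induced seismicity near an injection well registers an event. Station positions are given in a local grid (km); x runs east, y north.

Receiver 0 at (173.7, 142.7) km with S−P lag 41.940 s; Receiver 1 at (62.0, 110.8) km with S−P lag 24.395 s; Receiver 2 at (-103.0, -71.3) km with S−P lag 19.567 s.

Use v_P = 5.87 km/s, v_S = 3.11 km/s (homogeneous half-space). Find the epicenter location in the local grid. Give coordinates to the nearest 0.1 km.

Distance from S−P lag: d = Δt · v_P v_S / (v_P − v_S) = Δt · (5.87·3.11)/(5.87−3.11) ≈ 6.6144·Δt.
So d_Receiver 0 = 277.41, d_Receiver 1 = 161.36, d_Receiver 2 = 129.42 km.
Circle about each station: (x − 173.7)² + (y − 142.7)² = 277.41²; (x − 62.0)² + (y − 110.8)² = 161.36²; (x + 103.0)² + (y + 71.3)² = 129.42².
Subtracting pairs of circle equations eliminates x²+y² and gives linear equations (the radical axes):
-223.4 x − 63.8 y = 16504.92
-553.4 x − 428.0 y = 25364.48
Solving the 2×2 system: x ≈ -90.3, y ≈ 57.5 km.
Check against Receiver 0 (with the unrounded x, y): √((x − 173.7)²+(y − 142.7)²) = 277.41 ≈ 277.41 km. ✓

-90.3 km east, 57.5 km north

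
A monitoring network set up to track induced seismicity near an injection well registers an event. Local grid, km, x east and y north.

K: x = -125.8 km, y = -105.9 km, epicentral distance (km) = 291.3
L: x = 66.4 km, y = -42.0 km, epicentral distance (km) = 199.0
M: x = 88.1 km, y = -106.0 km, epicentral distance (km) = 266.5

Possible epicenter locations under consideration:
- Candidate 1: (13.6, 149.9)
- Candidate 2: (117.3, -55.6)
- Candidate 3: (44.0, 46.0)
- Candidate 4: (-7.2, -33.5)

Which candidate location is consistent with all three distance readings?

Candidate 1

For each candidate, compare |candidate − station| to the reported distance:
Candidate 1: residuals K 0.0, L 0.0, M 0.0 → max 0.0 km
Candidate 2: residuals K 43.1, L 146.3, M 208.3 → max 208.3 km
Candidate 3: residuals K 63.5, L 108.2, M 108.2 → max 108.2 km
Candidate 4: residuals K 152.3, L 124.9, M 146.8 → max 152.3 km
Only Candidate 1 has all residuals ≈ 0.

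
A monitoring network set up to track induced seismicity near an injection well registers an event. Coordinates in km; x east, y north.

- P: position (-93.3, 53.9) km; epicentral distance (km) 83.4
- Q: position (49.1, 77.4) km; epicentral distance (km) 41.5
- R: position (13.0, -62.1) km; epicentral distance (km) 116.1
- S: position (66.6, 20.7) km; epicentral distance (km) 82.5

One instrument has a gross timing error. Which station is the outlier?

Q

Solve using three stations at a time. Using P, R, S (subtract circle equations pairwise → linear system) gives (x, y) ≈ (-9.9, 51.8).
Distances from that point to each station vs reported:
  P: calculated 83.4 vs reported 83.4 → residual 0.0 km
  Q: calculated 64.3 vs reported 41.5 → residual 22.8 km
  R: calculated 116.1 vs reported 116.1 → residual 0.0 km
  S: calculated 82.5 vs reported 82.5 → residual 0.0 km
P, R, S are mutually consistent (residuals ≈ 0); Q is off by 22.8 km.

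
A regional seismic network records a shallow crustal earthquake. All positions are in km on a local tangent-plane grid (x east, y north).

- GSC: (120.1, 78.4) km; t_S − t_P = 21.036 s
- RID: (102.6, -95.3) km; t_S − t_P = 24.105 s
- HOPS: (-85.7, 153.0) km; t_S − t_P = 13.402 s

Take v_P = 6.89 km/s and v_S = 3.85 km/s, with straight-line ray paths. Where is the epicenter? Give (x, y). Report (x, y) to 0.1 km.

-59.2 km east, 39.1 km north

Distance from S−P lag: d = Δt · v_P v_S / (v_P − v_S) = Δt · (6.89·3.85)/(6.89−3.85) ≈ 8.7258·Δt.
So d_GSC = 183.56, d_RID = 210.34, d_HOPS = 116.94 km.
Circle about each station: (x − 120.1)² + (y − 78.4)² = 183.56²; (x − 102.6)² + (y + 95.3)² = 210.34²; (x + 85.7)² + (y − 153.0)² = 116.94².
Subtracting the GSC equation from the RID and HOPS equations removes the quadratic terms:
-35.0 x − 347.4 y = -11510.36
-411.6 x + 149.2 y = 30202.23
Solving the 2×2 system: x ≈ -59.2, y ≈ 39.1 km.
Check against GSC (with the unrounded x, y): √((x − 120.1)²+(y − 78.4)²) = 183.56 ≈ 183.56 km. ✓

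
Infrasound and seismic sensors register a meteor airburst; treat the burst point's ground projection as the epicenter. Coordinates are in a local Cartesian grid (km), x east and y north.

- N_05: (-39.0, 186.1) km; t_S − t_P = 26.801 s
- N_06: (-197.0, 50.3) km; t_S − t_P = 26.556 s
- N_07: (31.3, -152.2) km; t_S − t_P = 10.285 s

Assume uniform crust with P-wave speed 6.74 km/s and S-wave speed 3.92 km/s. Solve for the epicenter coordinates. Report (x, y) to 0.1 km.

28.0 km east, -55.9 km north

Distance from S−P lag: d = Δt · v_P v_S / (v_P − v_S) = Δt · (6.74·3.92)/(6.74−3.92) ≈ 9.3691·Δt.
So d_N_05 = 251.10, d_N_06 = 248.81, d_N_07 = 96.36 km.
Circle about each station: (x + 39.0)² + (y − 186.1)² = 251.10²; (x + 197.0)² + (y − 50.3)² = 248.81²; (x − 31.3)² + (y + 152.2)² = 96.36².
Subtracting the N_05 equation from the N_06 and N_07 equations removes the quadratic terms:
-316.0 x − 271.6 y = 6329.67
140.6 x − 676.6 y = 41756.28
Solving the 2×2 system: x ≈ 28.0, y ≈ -55.9 km.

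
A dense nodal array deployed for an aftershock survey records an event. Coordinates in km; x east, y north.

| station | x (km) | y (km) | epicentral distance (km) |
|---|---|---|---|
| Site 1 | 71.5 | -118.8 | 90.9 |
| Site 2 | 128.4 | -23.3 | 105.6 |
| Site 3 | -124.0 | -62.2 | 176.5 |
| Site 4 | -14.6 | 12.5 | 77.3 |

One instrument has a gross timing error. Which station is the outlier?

Site 2

Solve using three stations at a time. Using Site 1, Site 3, Site 4 (subtract circle equations pairwise → linear system) gives (x, y) ≈ (49.7, -30.5).
Distances from that point to each station vs reported:
  Site 1: calculated 90.9 vs reported 90.9 → residual 0.0 km
  Site 2: calculated 79.1 vs reported 105.6 → residual 26.5 km
  Site 3: calculated 176.5 vs reported 176.5 → residual 0.0 km
  Site 4: calculated 77.3 vs reported 77.3 → residual 0.0 km
Site 1, Site 3, Site 4 are mutually consistent (residuals ≈ 0); Site 2 is off by 26.5 km.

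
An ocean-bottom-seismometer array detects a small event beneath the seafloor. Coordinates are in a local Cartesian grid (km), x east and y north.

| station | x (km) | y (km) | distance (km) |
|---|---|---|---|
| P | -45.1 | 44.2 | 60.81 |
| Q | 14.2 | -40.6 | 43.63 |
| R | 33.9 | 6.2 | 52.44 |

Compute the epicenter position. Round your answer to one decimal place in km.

-16.2 km east, -9.3 km north

Circle about each station: (x + 45.1)² + (y − 44.2)² = 60.81²; (x − 14.2)² + (y + 40.6)² = 43.63²; (x − 33.9)² + (y − 6.2)² = 52.44².
Subtracting pairs of circle equations eliminates x²+y² and gives linear equations (the radical axes):
118.6 x − 169.6 y = -343.37
158.0 x − 76.0 y = -1852.10
Solving the 2×2 system: x ≈ -16.2, y ≈ -9.3 km.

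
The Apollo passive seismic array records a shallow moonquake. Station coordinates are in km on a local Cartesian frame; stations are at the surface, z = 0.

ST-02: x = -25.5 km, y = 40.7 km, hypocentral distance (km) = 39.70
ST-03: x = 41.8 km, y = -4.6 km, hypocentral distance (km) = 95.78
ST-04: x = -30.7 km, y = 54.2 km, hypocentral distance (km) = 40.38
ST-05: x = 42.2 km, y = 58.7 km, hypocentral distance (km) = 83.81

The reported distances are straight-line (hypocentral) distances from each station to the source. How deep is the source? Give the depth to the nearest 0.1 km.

39.2 km

Each station gives a sphere (x−x_i)² + (y−y_i)² + z² = d_i² (stations at z=0).
Subtracting the ST-02 sphere from ST-03 and ST-04: z² cancels, leaving linear equations in x and y:
134.6 x − 90.6 y = -8136.06
-10.4 x + 27.0 y = 1518.94
Solving: x ≈ -30.483, y ≈ 44.515 km (keep extra digits for the depth step; rounded: -30.5, 44.5).
Then from the ST-02 sphere: z² = 39.70² − (x + 25.5)² − (y − 40.7)² with x = -30.483, y = 44.515, so z ≈ 39.201 ≈ 39.2 km.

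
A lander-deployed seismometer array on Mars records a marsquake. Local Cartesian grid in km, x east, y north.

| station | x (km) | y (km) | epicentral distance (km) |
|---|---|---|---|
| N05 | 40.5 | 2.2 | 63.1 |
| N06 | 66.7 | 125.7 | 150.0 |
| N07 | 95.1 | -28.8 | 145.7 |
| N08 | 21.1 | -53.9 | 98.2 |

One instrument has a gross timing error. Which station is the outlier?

N05

Solve using three stations at a time. Using N06, N07, N08 (subtract circle equations pairwise → linear system) gives (x, y) ≈ (-41.6, 21.8).
Distances from that point to each station vs reported:
  N05: calculated 84.4 vs reported 63.1 → residual 21.3 km
  N06: calculated 150.1 vs reported 150.0 → residual 0.1 km
  N07: calculated 145.8 vs reported 145.7 → residual 0.1 km
  N08: calculated 98.3 vs reported 98.2 → residual 0.1 km
N06, N07, N08 are mutually consistent (residuals ≈ 0); N05 is off by 21.3 km.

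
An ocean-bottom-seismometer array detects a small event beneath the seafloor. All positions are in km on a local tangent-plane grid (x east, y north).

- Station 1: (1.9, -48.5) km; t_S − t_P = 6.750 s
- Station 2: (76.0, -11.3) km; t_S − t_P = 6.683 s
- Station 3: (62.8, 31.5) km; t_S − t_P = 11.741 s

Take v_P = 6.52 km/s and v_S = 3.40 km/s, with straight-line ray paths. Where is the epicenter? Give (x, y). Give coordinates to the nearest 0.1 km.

Distance from S−P lag: d = Δt · v_P v_S / (v_P − v_S) = Δt · (6.52·3.40)/(6.52−3.40) ≈ 7.1051·Δt.
So d_Station 1 = 47.96, d_Station 2 = 47.48, d_Station 3 = 83.42 km.
Circle about each station: (x − 1.9)² + (y + 48.5)² = 47.96²; (x − 76.0)² + (y + 11.3)² = 47.48²; (x − 62.8)² + (y − 31.5)² = 83.42².
Subtracting the Station 1 equation from the Station 2 and Station 3 equations removes the quadratic terms:
148.2 x + 74.4 y = 3593.64
121.8 x + 160.0 y = -2078.50
Solving the 2×2 system: x ≈ 49.8, y ≈ -50.9 km.

49.8 km east, -50.9 km north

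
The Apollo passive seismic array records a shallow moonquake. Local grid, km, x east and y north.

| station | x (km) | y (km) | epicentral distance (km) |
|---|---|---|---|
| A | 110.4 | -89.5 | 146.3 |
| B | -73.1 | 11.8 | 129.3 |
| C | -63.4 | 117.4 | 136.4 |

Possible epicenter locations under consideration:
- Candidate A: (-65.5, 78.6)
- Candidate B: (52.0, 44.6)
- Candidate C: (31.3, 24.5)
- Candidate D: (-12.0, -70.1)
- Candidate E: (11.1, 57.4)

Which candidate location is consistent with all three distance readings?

Candidate B

For each candidate, compare |candidate − station| to the reported distance:
Candidate A: residuals A 97.0, B 62.1, C 97.5 → max 97.5 km
Candidate B: residuals A 0.0, B 0.0, C 0.0 → max 0.0 km
Candidate C: residuals A 7.5, B 24.1, C 3.7 → max 24.1 km
Candidate D: residuals A 22.4, B 27.1, C 58.0 → max 58.0 km
Candidate E: residuals A 31.0, B 33.5, C 40.7 → max 40.7 km
Only Candidate B has all residuals ≈ 0.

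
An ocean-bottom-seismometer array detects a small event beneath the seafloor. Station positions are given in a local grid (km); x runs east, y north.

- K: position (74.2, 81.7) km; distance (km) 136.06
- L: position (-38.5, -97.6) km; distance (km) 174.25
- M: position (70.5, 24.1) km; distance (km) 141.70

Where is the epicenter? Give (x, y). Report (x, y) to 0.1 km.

Circle about each station: (x − 74.2)² + (y − 81.7)² = 136.06²; (x + 38.5)² + (y + 97.6)² = 174.25²; (x − 70.5)² + (y − 24.1)² = 141.70².
Subtracting the K equation from the L and M equations removes the quadratic terms:
-225.4 x − 358.6 y = -13023.26
-7.4 x − 115.2 y = -8196.04
Solving the 2×2 system: x ≈ -61.7, y ≈ 75.1 km.

-61.7 km east, 75.1 km north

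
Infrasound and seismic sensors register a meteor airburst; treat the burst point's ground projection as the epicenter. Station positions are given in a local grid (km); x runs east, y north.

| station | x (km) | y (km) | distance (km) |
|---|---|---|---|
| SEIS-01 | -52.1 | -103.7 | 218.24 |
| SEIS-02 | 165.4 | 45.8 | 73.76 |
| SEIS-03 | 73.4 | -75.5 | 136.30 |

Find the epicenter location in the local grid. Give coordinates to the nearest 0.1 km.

Circle about each station: (x + 52.1)² + (y + 103.7)² = 218.24²; (x − 165.4)² + (y − 45.8)² = 73.76²; (x − 73.4)² + (y + 75.5)² = 136.30².
Subtracting the SEIS-01 equation from the SEIS-02 and SEIS-03 equations removes the quadratic terms:
435.0 x + 299.0 y = 58174.86
251.0 x + 56.4 y = 26670.72
Solving the 2×2 system: x ≈ 92.9, y ≈ 59.4 km.

(92.9, 59.4)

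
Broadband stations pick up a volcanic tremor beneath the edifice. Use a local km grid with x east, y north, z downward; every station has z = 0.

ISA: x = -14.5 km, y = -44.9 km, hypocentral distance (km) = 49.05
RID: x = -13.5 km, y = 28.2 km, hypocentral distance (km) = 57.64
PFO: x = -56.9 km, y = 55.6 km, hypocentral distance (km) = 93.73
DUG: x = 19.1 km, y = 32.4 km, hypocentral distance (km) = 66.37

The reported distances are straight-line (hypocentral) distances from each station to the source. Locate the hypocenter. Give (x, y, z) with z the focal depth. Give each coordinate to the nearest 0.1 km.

(-8.0, -14.7, 38.1)

Each station gives a sphere (x−x_i)² + (y−y_i)² + z² = d_i² (stations at z=0).
Subtracting the ISA sphere from RID and PFO: z² cancels, leaving linear equations in x and y:
2.0 x + 146.2 y = -2165.24
-84.8 x + 201.0 y = -2276.70
Solving: x ≈ -7.997, y ≈ -14.701 km (keep extra digits for the depth step; rounded: -8.0, -14.7).
Then from the ISA sphere: z² = 49.05² − (x + 14.5)² − (y + 44.9)² with x = -7.997, y = -14.701, so z ≈ 38.100 ≈ 38.1 km.
Check against DUG (with the unrounded solution): distance 66.37 ≈ 66.37 km. ✓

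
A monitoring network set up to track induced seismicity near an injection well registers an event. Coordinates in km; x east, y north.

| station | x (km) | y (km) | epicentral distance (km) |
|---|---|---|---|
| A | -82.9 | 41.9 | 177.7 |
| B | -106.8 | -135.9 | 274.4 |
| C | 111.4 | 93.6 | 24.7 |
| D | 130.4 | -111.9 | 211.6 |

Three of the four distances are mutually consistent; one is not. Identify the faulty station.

B

Solve using three stations at a time. Using A, C, D (subtract circle equations pairwise → linear system) gives (x, y) ≈ (86.7, 95.1).
Distances from that point to each station vs reported:
  A: calculated 177.7 vs reported 177.7 → residual 0.0 km
  B: calculated 301.3 vs reported 274.4 → residual 26.9 km
  C: calculated 24.8 vs reported 24.7 → residual 0.1 km
  D: calculated 211.6 vs reported 211.6 → residual 0.0 km
A, C, D are mutually consistent (residuals ≈ 0); B is off by 26.9 km.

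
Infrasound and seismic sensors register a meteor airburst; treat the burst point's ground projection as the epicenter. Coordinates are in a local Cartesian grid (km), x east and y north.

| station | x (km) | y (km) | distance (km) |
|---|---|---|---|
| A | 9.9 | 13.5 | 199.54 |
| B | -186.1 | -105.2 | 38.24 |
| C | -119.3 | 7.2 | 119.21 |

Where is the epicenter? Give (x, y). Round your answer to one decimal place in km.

-148.0 km east, -108.5 km north

Circle about each station: (x − 9.9)² + (y − 13.5)² = 199.54²; (x + 186.1)² + (y + 105.2)² = 38.24²; (x + 119.3)² + (y − 7.2)² = 119.21².
Subtracting the A equation from the B and C equations removes the quadratic terms:
-392.0 x − 237.4 y = 83773.90
-258.4 x − 12.6 y = 39609.26
Solving the 2×2 system: x ≈ -148.0, y ≈ -108.5 km.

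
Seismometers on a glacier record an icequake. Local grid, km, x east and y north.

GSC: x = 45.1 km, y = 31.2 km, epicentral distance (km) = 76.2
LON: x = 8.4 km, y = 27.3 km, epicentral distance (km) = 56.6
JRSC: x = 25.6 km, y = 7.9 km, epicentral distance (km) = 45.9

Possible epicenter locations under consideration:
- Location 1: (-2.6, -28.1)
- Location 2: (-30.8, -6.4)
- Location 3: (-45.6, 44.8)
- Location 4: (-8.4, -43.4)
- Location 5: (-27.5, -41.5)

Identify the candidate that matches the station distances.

Location 1

For each candidate, compare |candidate − station| to the reported distance:
Location 1: residuals GSC 0.1, LON 0.1, JRSC 0.2 → max 0.2 km
Location 2: residuals GSC 8.5, LON 4.9, JRSC 12.3 → max 12.3 km
Location 3: residuals GSC 15.5, LON 0.2, JRSC 34.3 → max 34.3 km
Location 4: residuals GSC 15.6, LON 16.1, JRSC 15.6 → max 16.1 km
Location 5: residuals GSC 26.5, LON 21.0, JRSC 26.6 → max 26.6 km
Only Location 1 has all residuals ≈ 0.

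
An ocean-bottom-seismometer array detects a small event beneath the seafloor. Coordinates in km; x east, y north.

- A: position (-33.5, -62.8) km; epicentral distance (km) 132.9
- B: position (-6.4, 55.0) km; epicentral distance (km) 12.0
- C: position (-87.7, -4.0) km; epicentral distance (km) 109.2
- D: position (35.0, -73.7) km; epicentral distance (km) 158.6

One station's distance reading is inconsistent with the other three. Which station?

Solve using three stations at a time. Using A, B, C (subtract circle equations pairwise → linear system) gives (x, y) ≈ (-4.7, 66.9).
Distances from that point to each station vs reported:
  A: calculated 132.9 vs reported 132.9 → residual 0.0 km
  B: calculated 12.1 vs reported 12.0 → residual 0.1 km
  C: calculated 109.2 vs reported 109.2 → residual 0.0 km
  D: calculated 146.1 vs reported 158.6 → residual 12.5 km
A, B, C are mutually consistent (residuals ≈ 0); D is off by 12.5 km.

D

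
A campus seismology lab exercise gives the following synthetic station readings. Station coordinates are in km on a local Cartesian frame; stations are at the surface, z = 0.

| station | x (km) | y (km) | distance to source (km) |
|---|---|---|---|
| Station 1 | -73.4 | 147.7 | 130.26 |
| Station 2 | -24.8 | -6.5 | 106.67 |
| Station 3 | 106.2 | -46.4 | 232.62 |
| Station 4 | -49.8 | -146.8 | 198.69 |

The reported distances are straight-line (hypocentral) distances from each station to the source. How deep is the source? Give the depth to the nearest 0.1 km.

z ≈ 58.5 km

Each station gives a sphere (x−x_i)² + (y−y_i)² + z² = d_i² (stations at z=0).
Subtracting the Station 1 sphere from Station 2 and Station 3: z² cancels, leaving linear equations in x and y:
97.2 x − 308.4 y = -20956.38
359.2 x − 388.2 y = -50915.85
Solving: x ≈ -103.597, y ≈ 35.301 km (keep extra digits for the depth step; rounded: -103.6, 35.3).
Then from the Station 1 sphere: z² = 130.26² − (x + 73.4)² − (y − 147.7)² with x = -103.597, y = 35.301, so z ≈ 58.500 ≈ 58.5 km.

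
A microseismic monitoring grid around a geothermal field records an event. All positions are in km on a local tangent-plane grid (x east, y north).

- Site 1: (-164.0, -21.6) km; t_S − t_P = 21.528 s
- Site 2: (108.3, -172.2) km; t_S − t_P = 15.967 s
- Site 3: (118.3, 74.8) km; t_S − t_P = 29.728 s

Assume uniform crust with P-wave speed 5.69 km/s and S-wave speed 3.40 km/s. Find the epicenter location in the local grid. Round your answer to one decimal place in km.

x ≈ -21.1 km, y ≈ -134.1 km

Distance from S−P lag: d = Δt · v_P v_S / (v_P − v_S) = Δt · (5.69·3.40)/(5.69−3.40) ≈ 8.4480·Δt.
So d_Site 1 = 181.87, d_Site 2 = 134.89, d_Site 3 = 251.14 km.
Circle about each station: (x + 164.0)² + (y + 21.6)² = 181.87²; (x − 108.3)² + (y + 172.2)² = 134.89²; (x − 118.3)² + (y − 74.8)² = 251.14².
Subtracting pairs of circle equations eliminates x²+y² and gives linear equations (the radical axes):
544.6 x − 301.2 y = 28900.55
564.6 x + 192.8 y = -37767.23
Solving the 2×2 system: x ≈ -21.1, y ≈ -134.1 km.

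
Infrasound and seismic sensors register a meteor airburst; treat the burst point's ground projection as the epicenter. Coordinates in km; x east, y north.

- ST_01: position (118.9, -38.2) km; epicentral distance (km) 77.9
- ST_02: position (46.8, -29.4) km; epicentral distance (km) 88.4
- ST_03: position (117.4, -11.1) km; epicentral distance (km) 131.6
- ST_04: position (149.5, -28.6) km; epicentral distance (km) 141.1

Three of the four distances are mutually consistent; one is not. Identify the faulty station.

Solve using three stations at a time. Using ST_02, ST_03, ST_04 (subtract circle equations pairwise → linear system) gives (x, y) ≈ (40.0, -117.3).
Distances from that point to each station vs reported:
  ST_01: calculated 111.8 vs reported 77.9 → residual 33.9 km
  ST_02: calculated 88.2 vs reported 88.4 → residual 0.2 km
  ST_03: calculated 131.5 vs reported 131.6 → residual 0.1 km
  ST_04: calculated 141.0 vs reported 141.1 → residual 0.1 km
ST_02, ST_03, ST_04 are mutually consistent (residuals ≈ 0); ST_01 is off by 33.9 km.

ST_01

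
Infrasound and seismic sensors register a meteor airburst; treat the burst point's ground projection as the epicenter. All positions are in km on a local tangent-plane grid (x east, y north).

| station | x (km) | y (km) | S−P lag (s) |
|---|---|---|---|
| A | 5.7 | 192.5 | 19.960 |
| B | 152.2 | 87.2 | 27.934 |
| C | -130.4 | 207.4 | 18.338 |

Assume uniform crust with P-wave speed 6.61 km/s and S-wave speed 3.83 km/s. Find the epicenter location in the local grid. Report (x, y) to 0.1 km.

Distance from S−P lag: d = Δt · v_P v_S / (v_P − v_S) = Δt · (6.61·3.83)/(6.61−3.83) ≈ 9.1066·Δt.
So d_A = 181.77, d_B = 254.38, d_C = 167.00 km.
Circle about each station: (x − 5.7)² + (y − 192.5)² = 181.77²; (x − 152.2)² + (y − 87.2)² = 254.38²; (x + 130.4)² + (y − 207.4)² = 167.00².
Subtracting the A equation from the B and C equations removes the quadratic terms:
293.0 x − 210.6 y = -37988.91
-272.2 x + 29.8 y = 28081.51
Solving the 2×2 system: x ≈ -98.4, y ≈ 43.5 km.
Check against A (with the unrounded x, y): √((x − 5.7)²+(y − 192.5)²) = 181.79 ≈ 181.77 km. ✓

(-98.4, 43.5)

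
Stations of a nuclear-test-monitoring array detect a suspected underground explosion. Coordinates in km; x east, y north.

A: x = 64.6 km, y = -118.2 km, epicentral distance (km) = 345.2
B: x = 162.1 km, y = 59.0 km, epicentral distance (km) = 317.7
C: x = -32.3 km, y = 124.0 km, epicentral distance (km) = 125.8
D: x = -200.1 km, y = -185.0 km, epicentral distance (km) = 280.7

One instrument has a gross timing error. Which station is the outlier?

Solve using three stations at a time. Using B, C, D (subtract circle equations pairwise → linear system) gives (x, y) ≈ (-153.9, 91.9).
Distances from that point to each station vs reported:
  A: calculated 303.1 vs reported 345.2 → residual 42.1 km
  B: calculated 317.7 vs reported 317.7 → residual 0.0 km
  C: calculated 125.8 vs reported 125.8 → residual 0.0 km
  D: calculated 280.7 vs reported 280.7 → residual 0.0 km
B, C, D are mutually consistent (residuals ≈ 0); A is off by 42.1 km.

A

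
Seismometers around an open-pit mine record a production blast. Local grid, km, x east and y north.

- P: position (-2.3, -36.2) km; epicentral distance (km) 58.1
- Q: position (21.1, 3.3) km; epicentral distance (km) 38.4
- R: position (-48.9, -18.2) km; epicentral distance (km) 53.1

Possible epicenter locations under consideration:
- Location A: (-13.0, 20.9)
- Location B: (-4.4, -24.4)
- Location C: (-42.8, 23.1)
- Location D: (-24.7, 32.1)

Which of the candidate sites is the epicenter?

Location A

For each candidate, compare |candidate − station| to the reported distance:
Location A: residuals P 0.0, Q 0.0, R 0.0 → max 0.0 km
Location B: residuals P 46.1, Q 0.7, R 8.2 → max 46.1 km
Location C: residuals P 13.7, Q 28.5, R 11.4 → max 28.5 km
Location D: residuals P 13.8, Q 15.7, R 2.7 → max 15.7 km
Only Location A has all residuals ≈ 0.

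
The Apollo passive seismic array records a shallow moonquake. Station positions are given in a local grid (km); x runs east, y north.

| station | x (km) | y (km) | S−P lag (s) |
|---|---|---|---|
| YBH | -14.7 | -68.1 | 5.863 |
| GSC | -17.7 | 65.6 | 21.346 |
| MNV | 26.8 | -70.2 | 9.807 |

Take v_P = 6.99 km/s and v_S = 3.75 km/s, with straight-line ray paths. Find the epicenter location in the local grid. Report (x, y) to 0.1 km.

Distance from S−P lag: d = Δt · v_P v_S / (v_P − v_S) = Δt · (6.99·3.75)/(6.99−3.75) ≈ 8.0903·Δt.
So d_YBH = 47.43, d_GSC = 172.70, d_MNV = 79.34 km.
Circle about each station: (x + 14.7)² + (y + 68.1)² = 47.43²; (x + 17.7)² + (y − 65.6)² = 172.70²; (x − 26.8)² + (y + 70.2)² = 79.34².
Subtracting the YBH equation from the GSC and MNV equations removes the quadratic terms:
-6.0 x + 267.4 y = -27812.74
83.0 x − 4.2 y = -3252.65
Solving the 2×2 system: x ≈ -44.5, y ≈ -105.0 km.

x ≈ -44.5 km, y ≈ -105.0 km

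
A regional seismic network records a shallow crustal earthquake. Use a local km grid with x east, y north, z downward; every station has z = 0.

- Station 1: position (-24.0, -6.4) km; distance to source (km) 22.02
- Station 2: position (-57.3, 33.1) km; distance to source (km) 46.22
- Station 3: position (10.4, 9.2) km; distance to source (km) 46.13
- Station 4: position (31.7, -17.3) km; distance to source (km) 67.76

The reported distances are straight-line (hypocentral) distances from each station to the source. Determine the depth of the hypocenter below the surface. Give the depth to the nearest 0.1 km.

Each station gives a sphere (x−x_i)² + (y−y_i)² + z² = d_i² (stations at z=0).
Subtracting the Station 1 sphere from Station 2 and Station 3: z² cancels, leaving linear equations in x and y:
-66.6 x + 79.0 y = 2110.53
68.8 x + 31.2 y = -2067.26
Solving: x ≈ -30.502, y ≈ 1.002 km (keep extra digits for the depth step; rounded: -30.5, 1.0).
Then from the Station 1 sphere: z² = 22.02² − (x + 24.0)² − (y + 6.4)² with x = -30.502, y = 1.002, so z ≈ 19.693 ≈ 19.7 km.

z ≈ 19.7 km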